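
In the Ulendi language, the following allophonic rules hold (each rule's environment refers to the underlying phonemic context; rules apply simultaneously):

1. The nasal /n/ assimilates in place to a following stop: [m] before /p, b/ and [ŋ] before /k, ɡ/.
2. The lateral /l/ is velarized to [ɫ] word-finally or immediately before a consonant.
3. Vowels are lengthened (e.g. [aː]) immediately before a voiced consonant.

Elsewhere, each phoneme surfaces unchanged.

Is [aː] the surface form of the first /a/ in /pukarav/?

Yes

/a/ (between /k/ and /r/): before a voiced consonant, so rule 3 applies → [aː].
The actual realization is [aː], which matches [aː].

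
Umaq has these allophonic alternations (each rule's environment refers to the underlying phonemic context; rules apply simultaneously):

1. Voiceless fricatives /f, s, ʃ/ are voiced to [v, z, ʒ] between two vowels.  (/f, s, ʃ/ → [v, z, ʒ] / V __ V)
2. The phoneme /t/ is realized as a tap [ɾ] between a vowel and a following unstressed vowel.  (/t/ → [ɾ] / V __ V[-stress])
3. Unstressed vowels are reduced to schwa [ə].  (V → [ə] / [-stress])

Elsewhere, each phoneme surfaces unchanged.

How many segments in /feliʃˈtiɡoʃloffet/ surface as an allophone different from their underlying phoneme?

Segments that undergo a rule: /e/ → [ə] (rule 3); /i/ → [ə] (rule 3); /o/ → [ə] (rule 3); /o/ → [ə] (rule 3); /e/ → [ə] (rule 3).
All other segments surface unchanged.

5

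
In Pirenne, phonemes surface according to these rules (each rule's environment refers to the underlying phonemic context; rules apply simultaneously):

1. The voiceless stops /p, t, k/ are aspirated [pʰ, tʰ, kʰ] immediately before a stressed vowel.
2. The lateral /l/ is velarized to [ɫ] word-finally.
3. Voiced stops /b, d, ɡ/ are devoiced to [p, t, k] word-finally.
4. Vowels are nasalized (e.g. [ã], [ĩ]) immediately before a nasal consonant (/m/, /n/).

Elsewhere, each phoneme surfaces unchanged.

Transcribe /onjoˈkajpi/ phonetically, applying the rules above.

/o/ — word-initial, before a nasal consonant — surfaces as [õ] (rule 4).
/n/ (between /o/ and /j/) is unaffected → [n].
/j/ stays [j].
/o/ (between /j/ and /k/): rule 4 targets it, but not before a nasal consonant → unchanged [o].
/k/ (between /o/ and /a/) occurs immediately before a stressed vowel → [kʰ] by rule 1.
/a/ (between /k/ and /j/) is in the target of rule 4 but the environment (before a nasal consonant) is not met → [a].
/j/ (between /a/ and /p/): no rule targets it → [j].
/p/ (between /j/ and /i/): rule 1 targets it, but not immediately before a stressed vowel → unchanged [p].
/i/ (word-final) is in the target of rule 4 but the environment (before a nasal consonant) is not met → [i].

[õnjoˈkʰajpi]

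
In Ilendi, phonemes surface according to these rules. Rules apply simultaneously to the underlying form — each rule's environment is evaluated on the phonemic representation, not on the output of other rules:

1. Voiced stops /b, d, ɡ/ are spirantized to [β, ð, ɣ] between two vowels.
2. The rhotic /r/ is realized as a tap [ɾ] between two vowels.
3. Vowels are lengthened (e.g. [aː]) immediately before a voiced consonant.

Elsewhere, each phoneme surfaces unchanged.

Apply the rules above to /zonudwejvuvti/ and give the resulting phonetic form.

[zoːnuːdweːjvuːvti]

/z/ — not in any rule's target class → [z].
/o/ meets the environment for rule 3 (before a voiced consonant) → [oː].
/n/ (between /o/ and /u/) is unaffected → [n].
Rule 3 applies to /u/ (between /n/ and /d/: before a voiced consonant) → [uː].
/d/ — between /u/ and /w/; rule 1 does not apply here → [d].
/w/ — not in any rule's target class → [w].
/e/ (between /w/ and /j/): before a voiced consonant, so rule 3 applies → [eː].
/j/ — not in any rule's target class → [j].
/v/ (between /j/ and /u/) is unaffected → [v].
/u/ (between /v/ and /v/) occurs before a voiced consonant → [uː] by rule 3.
/v/ — not in any rule's target class → [v].
/t/ — not in any rule's target class → [t].
/i/ (word-final): rule 3 targets it, but not before a voiced consonant → unchanged [i].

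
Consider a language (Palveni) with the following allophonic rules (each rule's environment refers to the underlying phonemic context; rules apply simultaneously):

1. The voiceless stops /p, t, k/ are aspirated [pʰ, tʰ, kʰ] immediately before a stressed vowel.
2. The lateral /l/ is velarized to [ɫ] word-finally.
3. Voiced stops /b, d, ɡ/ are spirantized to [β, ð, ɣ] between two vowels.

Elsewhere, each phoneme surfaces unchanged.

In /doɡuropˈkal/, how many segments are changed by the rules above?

3

Segments that undergo a rule: /ɡ/ → [ɣ] (rule 3); /k/ → [kʰ] (rule 1); /l/ → [ɫ] (rule 2).
All other segments surface unchanged.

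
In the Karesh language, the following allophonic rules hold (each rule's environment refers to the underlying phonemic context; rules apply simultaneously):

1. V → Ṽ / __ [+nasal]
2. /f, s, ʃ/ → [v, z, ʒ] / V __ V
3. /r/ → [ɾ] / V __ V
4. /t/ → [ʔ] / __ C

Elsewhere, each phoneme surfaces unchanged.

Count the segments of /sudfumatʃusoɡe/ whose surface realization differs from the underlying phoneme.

3

Segments that undergo a rule: /u/ → [ũ] (rule 1); /t/ → [ʔ] (rule 4); /s/ → [z] (rule 2).
All other segments surface unchanged.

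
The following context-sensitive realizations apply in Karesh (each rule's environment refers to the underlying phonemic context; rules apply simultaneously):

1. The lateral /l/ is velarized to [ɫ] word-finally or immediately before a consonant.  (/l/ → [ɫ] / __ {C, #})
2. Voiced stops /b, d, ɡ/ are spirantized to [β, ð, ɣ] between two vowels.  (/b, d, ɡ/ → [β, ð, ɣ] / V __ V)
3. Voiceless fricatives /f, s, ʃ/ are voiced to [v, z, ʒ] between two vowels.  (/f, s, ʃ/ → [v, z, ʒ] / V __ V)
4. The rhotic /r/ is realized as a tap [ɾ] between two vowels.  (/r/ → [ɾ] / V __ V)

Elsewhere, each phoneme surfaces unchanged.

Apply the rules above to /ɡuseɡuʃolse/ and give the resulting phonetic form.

[ɡuzeɣuʒoɫse]

/ɡ/ (word-initial) fails the environment for rule 2, so it stays [ɡ].
/u/ stays [u].
/s/ — between /u/ and /e/, between two vowels — surfaces as [z] (rule 3).
/e/ (between /s/ and /ɡ/) is unaffected → [e].
/ɡ/ meets the environment for rule 2 (between two vowels) → [ɣ].
/u/ — not in any rule's target class → [u].
/ʃ/ meets the environment for rule 3 (between two vowels) → [ʒ].
/o/ stays [o].
Rule 1 applies to /l/ (between /o/ and /s/: word-finally or immediately before a consonant) → [ɫ].
/s/ (between /l/ and /e/) is in the target of rule 3 but the environment (between two vowels) is not met → [s].
/e/ stays [e].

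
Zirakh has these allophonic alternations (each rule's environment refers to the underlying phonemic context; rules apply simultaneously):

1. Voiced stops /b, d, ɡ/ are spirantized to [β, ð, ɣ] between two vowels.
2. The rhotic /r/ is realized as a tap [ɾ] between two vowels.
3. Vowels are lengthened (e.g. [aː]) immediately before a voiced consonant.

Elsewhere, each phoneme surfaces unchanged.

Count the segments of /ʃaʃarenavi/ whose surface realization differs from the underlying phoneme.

Segments that undergo a rule: /a/ → [aː] (rule 3); /r/ → [ɾ] (rule 2); /e/ → [eː] (rule 3); /a/ → [aː] (rule 3).
All other segments surface unchanged.

4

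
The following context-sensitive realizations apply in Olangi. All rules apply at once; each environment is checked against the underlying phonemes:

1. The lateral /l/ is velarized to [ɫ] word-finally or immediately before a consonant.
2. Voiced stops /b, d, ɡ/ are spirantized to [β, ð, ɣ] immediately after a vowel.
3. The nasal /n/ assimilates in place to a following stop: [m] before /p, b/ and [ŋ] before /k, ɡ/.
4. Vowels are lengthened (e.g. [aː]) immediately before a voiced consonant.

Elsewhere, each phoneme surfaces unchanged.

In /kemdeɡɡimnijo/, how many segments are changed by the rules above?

Segments that undergo a rule: /e/ → [eː] (rule 4); /e/ → [eː] (rule 4); /ɡ/ → [ɣ] (rule 2); /i/ → [iː] (rule 4); /i/ → [iː] (rule 4).
All other segments surface unchanged.

5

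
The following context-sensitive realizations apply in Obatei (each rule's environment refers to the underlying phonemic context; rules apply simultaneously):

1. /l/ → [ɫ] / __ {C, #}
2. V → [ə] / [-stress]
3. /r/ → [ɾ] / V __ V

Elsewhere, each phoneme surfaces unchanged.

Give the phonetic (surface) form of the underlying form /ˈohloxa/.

[ˈohləxə]

/o/ — word-initial; rule 2 does not apply here → [o].
/h/ (between /o/ and /l/) is unaffected → [h].
/l/ (between /h/ and /o/) is in the target of rule 1 but the environment (word-finally or immediately before a consonant) is not met → [l].
Rule 2 applies to /o/ (between /l/ and /x/: in an unstressed syllable) → [ə].
/x/ (between /o/ and /a/) is unaffected → [x].
/a/ (word-final) occurs in an unstressed syllable → [ə] by rule 2.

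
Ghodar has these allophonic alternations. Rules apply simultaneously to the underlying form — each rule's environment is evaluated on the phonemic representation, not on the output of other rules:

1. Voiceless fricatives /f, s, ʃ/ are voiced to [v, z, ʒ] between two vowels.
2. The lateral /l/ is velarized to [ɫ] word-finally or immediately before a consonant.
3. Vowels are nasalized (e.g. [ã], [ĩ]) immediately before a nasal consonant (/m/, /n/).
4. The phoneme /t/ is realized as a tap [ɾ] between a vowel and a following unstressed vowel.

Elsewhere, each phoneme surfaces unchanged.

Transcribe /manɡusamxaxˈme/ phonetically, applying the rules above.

/m/ (word-initial): no rule targets it → [m].
/a/ — between /m/ and /n/, before a nasal consonant — surfaces as [ã] (rule 3).
/n/ (between /a/ and /ɡ/) is unaffected → [n].
/ɡ/ stays [ɡ].
/u/ (between /ɡ/ and /s/) fails the environment for rule 3, so it stays [u].
/s/ — between /u/ and /a/, between two vowels — surfaces as [z] (rule 1).
/a/ (between /s/ and /m/) occurs before a nasal consonant → [ã] by rule 3.
/m/ stays [m].
/x/ — not in any rule's target class → [x].
/a/ (between /x/ and /x/): rule 3 targets it, but not before a nasal consonant → unchanged [a].
/x/ — not in any rule's target class → [x].
/m/ stays [m].
/e/ — word-final; rule 3 does not apply here → [e].

[mãnɡuzãmxaxˈme]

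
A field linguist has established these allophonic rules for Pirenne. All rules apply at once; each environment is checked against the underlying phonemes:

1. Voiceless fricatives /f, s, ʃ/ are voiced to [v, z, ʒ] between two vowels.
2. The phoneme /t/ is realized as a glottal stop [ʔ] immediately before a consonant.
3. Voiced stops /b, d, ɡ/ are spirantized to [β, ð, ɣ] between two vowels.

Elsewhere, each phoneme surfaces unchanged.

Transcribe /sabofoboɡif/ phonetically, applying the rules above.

/s/ (word-initial): rule 1 targets it, but not between two vowels → unchanged [s].
/a/ — not in any rule's target class → [a].
/b/ — between /a/ and /o/, between two vowels — surfaces as [β] (rule 3).
/o/ (between /b/ and /f/): no rule targets it → [o].
/f/ — between /o/ and /o/, between two vowels — surfaces as [v] (rule 1).
/o/ (between /f/ and /b/): no rule targets it → [o].
/b/ — between /o/ and /o/, between two vowels — surfaces as [β] (rule 3).
/o/ stays [o].
/ɡ/ (between /o/ and /i/) occurs between two vowels → [ɣ] by rule 3.
/i/ (between /ɡ/ and /f/) is unaffected → [i].
/f/ (word-final): rule 1 targets it, but not between two vowels → unchanged [f].

[saβovoβoɣif]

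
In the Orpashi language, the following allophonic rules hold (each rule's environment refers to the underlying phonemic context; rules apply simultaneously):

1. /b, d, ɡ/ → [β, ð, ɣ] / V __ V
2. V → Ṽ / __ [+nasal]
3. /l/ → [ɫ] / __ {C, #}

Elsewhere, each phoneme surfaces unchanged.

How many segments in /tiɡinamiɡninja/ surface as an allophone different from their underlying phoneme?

Segments that undergo a rule: /ɡ/ → [ɣ] (rule 1); /i/ → [ĩ] (rule 2); /a/ → [ã] (rule 2); /i/ → [ĩ] (rule 2).
All other segments surface unchanged.

4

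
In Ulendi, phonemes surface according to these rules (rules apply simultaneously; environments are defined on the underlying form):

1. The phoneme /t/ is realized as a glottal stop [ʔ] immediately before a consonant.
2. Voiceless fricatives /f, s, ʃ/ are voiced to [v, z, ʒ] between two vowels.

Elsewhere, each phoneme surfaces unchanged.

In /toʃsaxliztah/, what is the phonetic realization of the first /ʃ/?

[ʃ]

/ʃ/ (between /o/ and /s/): rule 2 targets it, but not between two vowels → unchanged [ʃ].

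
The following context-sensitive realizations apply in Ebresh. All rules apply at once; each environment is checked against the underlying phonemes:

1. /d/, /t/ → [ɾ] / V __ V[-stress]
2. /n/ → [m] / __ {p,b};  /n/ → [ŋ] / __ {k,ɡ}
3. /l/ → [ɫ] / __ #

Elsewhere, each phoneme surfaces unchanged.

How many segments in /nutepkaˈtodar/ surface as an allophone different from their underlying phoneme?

2

Segments that undergo a rule: /t/ → [ɾ] (rule 1); /d/ → [ɾ] (rule 1).
All other segments surface unchanged.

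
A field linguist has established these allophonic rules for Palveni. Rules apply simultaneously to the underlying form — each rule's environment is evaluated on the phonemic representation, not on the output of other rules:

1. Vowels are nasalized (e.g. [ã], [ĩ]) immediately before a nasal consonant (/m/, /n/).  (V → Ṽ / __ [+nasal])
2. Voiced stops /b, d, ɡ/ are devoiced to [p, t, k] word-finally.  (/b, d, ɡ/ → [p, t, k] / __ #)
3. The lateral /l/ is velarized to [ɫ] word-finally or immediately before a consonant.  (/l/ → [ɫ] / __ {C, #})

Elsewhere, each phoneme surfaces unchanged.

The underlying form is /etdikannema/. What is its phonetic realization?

/e/ (word-initial): rule 1 targets it, but not before a nasal consonant → unchanged [e].
/t/ (between /e/ and /d/): no rule targets it → [t].
/d/ (between /t/ and /i/) fails the environment for rule 2, so it stays [d].
/i/ (between /d/ and /k/) fails the environment for rule 1, so it stays [i].
/k/ (between /i/ and /a/): no rule targets it → [k].
/a/ (between /k/ and /n/) occurs before a nasal consonant → [ã] by rule 1.
/n/ (between /a/ and /n/): no rule targets it → [n].
/n/ — not in any rule's target class → [n].
Rule 1 applies to /e/ (between /n/ and /m/: before a nasal consonant) → [ẽ].
/m/ (between /e/ and /a/) is unaffected → [m].
/a/ (word-final) fails the environment for rule 1, so it stays [a].

[etdikãnnẽma]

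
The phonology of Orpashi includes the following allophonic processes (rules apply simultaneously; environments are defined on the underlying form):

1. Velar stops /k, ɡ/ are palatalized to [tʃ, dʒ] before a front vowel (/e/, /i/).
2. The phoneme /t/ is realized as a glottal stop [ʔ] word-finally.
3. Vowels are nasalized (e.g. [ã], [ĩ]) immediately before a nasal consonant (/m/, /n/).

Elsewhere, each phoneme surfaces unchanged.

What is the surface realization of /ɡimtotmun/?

/ɡ/ (word-initial): before a front vowel, so rule 1 applies → [dʒ].
/i/ (between /ɡ/ and /m/): before a nasal consonant, so rule 3 applies → [ĩ].
/t/ (between /m/ and /o/) fails the environment for rule 2, so it stays [t].
/o/ (between /t/ and /t/) is in the target of rule 3 but the environment (before a nasal consonant) is not met → [o].
/t/ (between /o/ and /m/) fails the environment for rule 2, so it stays [t].
/u/ — between /m/ and /n/, before a nasal consonant — surfaces as [ũ] (rule 3).

[dʒĩmtotmũn]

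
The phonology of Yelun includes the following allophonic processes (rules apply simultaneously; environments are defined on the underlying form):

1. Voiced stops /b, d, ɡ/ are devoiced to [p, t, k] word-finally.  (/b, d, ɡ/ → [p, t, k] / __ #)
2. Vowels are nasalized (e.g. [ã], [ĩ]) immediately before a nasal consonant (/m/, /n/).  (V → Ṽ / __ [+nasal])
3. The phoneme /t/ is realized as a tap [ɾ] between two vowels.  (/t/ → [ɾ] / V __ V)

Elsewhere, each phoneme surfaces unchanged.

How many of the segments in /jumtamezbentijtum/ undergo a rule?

Segments that undergo a rule: /u/ → [ũ] (rule 2); /a/ → [ã] (rule 2); /e/ → [ẽ] (rule 2); /u/ → [ũ] (rule 2).
All other segments surface unchanged.

4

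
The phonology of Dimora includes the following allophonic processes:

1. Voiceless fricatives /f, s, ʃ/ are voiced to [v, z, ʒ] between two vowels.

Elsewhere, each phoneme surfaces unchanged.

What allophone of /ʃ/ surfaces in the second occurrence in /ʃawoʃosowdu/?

/ʃ/ (between /o/ and /o/): between two vowels, so rule 1 applies → [ʒ].

[ʒ]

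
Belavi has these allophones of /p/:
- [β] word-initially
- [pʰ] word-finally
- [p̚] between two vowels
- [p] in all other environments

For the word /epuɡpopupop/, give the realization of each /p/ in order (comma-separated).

Occurrence 1 (position 2): between two vowels → [p̚].
Occurrence 2 (position 5): no conditioning environment matches → elsewhere allophone [p].
Occurrence 3 (position 7): between two vowels → [p̚].
Occurrence 4 (position 9): between two vowels → [p̚].
Occurrence 5 (position 11): word-finally → [pʰ].

[p̚], [p], [p̚], [p̚], [pʰ]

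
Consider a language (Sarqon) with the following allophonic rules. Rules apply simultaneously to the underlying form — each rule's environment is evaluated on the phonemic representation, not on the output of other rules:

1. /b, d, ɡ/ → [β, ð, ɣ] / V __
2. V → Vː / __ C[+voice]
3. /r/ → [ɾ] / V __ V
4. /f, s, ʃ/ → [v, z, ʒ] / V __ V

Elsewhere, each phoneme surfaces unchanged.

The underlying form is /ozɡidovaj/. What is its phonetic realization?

/o/ — word-initial, before a voiced consonant — surfaces as [oː] (rule 2).
/z/ — not in any rule's target class → [z].
/ɡ/ (between /z/ and /i/) is in the target of rule 1 but the environment (immediately after a vowel) is not met → [ɡ].
/i/ (between /ɡ/ and /d/) occurs before a voiced consonant → [iː] by rule 2.
/d/ (between /i/ and /o/) occurs immediately after a vowel → [ð] by rule 1.
/o/ (between /d/ and /v/): before a voiced consonant, so rule 2 applies → [oː].
/v/ (between /o/ and /a/) is unaffected → [v].
/a/ (between /v/ and /j/): before a voiced consonant, so rule 2 applies → [aː].
/j/ (word-final): no rule targets it → [j].

[oːzɡiːðoːvaːj]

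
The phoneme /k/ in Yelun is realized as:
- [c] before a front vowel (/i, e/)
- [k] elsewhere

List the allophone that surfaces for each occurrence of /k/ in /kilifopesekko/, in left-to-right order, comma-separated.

Occurrence 1 (position 1): before a front vowel → [c].
Occurrence 2 (position 11): no conditioning environment matches → elsewhere allophone [k].
Occurrence 3 (position 12): no conditioning environment matches → elsewhere allophone [k].

[c], [k], [k]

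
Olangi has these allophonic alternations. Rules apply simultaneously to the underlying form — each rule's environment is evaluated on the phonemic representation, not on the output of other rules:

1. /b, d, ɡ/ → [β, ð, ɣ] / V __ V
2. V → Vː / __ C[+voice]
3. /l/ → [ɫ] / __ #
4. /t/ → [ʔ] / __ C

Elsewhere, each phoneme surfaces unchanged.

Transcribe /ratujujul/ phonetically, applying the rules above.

/r/ (word-initial): no rule targets it → [r].
/a/ (between /r/ and /t/) is in the target of rule 2 but the environment (before a voiced consonant) is not met → [a].
/t/ (between /a/ and /u/): rule 4 targets it, but not immediately before a consonant → unchanged [t].
/u/ (between /t/ and /j/): before a voiced consonant, so rule 2 applies → [uː].
/j/ — not in any rule's target class → [j].
Rule 2 applies to /u/ (between /j/ and /j/: before a voiced consonant) → [uː].
/j/ (between /u/ and /u/) is unaffected → [j].
/u/ meets the environment for rule 2 (before a voiced consonant) → [uː].
/l/ (word-final): word-finally, so rule 3 applies → [ɫ].

[ratuːjuːjuːɫ]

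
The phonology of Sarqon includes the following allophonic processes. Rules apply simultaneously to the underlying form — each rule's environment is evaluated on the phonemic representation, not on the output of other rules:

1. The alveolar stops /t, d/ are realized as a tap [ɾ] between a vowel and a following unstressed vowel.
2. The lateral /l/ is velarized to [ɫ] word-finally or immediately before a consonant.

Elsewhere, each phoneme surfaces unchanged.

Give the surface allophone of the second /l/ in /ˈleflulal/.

[l]

/l/ (between /f/ and /u/): rule 2 targets it, but not word-finally or immediately before a consonant → unchanged [l].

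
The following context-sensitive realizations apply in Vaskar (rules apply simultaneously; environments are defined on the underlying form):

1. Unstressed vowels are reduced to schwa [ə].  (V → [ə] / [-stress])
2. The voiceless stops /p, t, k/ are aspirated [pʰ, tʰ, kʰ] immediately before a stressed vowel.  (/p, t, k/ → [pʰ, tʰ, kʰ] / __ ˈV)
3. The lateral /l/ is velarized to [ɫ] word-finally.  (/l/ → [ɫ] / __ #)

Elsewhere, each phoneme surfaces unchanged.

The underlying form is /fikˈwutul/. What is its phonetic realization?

/f/ — not in any rule's target class → [f].
/i/ — between /f/ and /k/, in an unstressed syllable — surfaces as [ə] (rule 1).
/k/ — between /i/ and /w/; rule 2 does not apply here → [k].
/w/ stays [w].
/u/ (between /w/ and /t/) fails the environment for rule 1, so it stays [u].
/t/ (between /u/ and /u/) is in the target of rule 2 but the environment (immediately before a stressed vowel) is not met → [t].
/u/ (between /t/ and /l/): in an unstressed syllable, so rule 1 applies → [ə].
/l/ — word-final, word-finally — surfaces as [ɫ] (rule 3).

[fəkˈwutəɫ]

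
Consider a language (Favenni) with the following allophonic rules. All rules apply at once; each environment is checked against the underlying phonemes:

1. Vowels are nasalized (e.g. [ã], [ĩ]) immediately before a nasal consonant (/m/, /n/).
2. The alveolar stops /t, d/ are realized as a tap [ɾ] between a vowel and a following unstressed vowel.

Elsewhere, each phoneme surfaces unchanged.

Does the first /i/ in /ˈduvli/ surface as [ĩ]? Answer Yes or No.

No

/i/ — word-final; rule 1 does not apply here → [i].
The actual realization is [i], not [ĩ].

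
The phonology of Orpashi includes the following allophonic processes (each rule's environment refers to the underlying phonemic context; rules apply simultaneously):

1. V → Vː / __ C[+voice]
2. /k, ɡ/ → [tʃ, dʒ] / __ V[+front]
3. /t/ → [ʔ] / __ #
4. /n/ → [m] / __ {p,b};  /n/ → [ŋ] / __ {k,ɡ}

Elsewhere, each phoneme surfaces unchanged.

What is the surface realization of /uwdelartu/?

[uːwdeːlaːrtu]

/u/ meets the environment for rule 1 (before a voiced consonant) → [uː].
/w/ (between /u/ and /d/) is unaffected → [w].
/d/ — not in any rule's target class → [d].
/e/ (between /d/ and /l/) occurs before a voiced consonant → [eː] by rule 1.
/l/ — not in any rule's target class → [l].
Rule 1 applies to /a/ (between /l/ and /r/: before a voiced consonant) → [aː].
/r/ stays [r].
/t/ — between /r/ and /u/; rule 3 does not apply here → [t].
/u/ (word-final): rule 1 targets it, but not before a voiced consonant → unchanged [u].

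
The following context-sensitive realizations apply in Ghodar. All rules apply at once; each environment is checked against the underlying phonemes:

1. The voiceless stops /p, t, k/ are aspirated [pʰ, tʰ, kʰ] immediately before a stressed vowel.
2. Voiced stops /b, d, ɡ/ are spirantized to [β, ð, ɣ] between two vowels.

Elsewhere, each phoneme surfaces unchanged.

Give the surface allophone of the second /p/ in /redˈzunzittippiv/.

/p/ — between /p/ and /i/; rule 1 does not apply here → [p].

[p]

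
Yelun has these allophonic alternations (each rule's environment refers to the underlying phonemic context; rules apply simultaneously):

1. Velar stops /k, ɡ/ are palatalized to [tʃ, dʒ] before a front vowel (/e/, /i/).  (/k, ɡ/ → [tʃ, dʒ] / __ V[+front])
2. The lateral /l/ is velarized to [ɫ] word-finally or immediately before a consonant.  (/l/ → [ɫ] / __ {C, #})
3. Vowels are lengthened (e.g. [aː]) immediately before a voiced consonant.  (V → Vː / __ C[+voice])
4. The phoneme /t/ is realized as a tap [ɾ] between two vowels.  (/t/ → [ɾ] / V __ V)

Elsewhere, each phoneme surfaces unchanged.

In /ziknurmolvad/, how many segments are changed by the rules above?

Segments that undergo a rule: /u/ → [uː] (rule 3); /o/ → [oː] (rule 3); /l/ → [ɫ] (rule 2); /a/ → [aː] (rule 3).
All other segments surface unchanged.

4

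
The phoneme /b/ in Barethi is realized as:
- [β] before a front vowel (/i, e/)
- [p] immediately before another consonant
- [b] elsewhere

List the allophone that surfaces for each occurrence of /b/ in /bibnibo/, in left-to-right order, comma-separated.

Occurrence 1 (position 1): before a front vowel (/i, e/) → [β].
Occurrence 2 (position 3): immediately before another consonant → [p].
Occurrence 3 (position 6): no conditioning environment matches → elsewhere allophone [b].

[β], [p], [b]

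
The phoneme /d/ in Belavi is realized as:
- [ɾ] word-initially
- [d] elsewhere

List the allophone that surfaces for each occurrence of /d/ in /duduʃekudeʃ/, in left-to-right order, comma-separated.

Occurrence 1 (position 1): word-initially → [ɾ].
Occurrence 2 (position 3): no conditioning environment matches → elsewhere allophone [d].
Occurrence 3 (position 9): no conditioning environment matches → elsewhere allophone [d].

[ɾ], [d], [d]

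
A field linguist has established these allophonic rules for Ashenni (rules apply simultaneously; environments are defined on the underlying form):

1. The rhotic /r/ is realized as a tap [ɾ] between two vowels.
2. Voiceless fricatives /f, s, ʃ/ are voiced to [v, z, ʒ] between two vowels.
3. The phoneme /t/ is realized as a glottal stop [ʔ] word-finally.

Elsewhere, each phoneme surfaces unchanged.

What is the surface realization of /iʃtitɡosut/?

[iʃtitɡozuʔ]

/i/ (word-initial): no rule targets it → [i].
/ʃ/ (between /i/ and /t/) fails the environment for rule 2, so it stays [ʃ].
/t/ (between /ʃ/ and /i/) fails the environment for rule 3, so it stays [t].
/i/ — not in any rule's target class → [i].
/t/ — between /i/ and /ɡ/; rule 3 does not apply here → [t].
/ɡ/ — not in any rule's target class → [ɡ].
/o/ — not in any rule's target class → [o].
/s/ (between /o/ and /u/): between two vowels, so rule 2 applies → [z].
/u/ (between /s/ and /t/): no rule targets it → [u].
Rule 3 applies to /t/ (word-final: word-finally) → [ʔ].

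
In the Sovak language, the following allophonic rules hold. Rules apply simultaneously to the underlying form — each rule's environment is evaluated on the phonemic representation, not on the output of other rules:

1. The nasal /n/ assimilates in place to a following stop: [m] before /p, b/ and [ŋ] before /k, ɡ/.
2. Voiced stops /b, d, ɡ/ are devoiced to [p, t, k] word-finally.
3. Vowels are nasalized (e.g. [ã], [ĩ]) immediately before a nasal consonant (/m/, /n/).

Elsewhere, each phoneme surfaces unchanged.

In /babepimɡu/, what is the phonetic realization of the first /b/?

[b]

/b/ (word-initial): rule 2 targets it, but not word-finally → unchanged [b].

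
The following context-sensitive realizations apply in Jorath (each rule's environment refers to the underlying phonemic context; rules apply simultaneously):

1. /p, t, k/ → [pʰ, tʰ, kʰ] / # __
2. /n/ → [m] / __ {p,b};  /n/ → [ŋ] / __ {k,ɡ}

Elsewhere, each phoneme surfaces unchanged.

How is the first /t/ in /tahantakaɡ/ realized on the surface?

[tʰ]

/t/ meets the environment for rule 1 (word-initially) → [tʰ].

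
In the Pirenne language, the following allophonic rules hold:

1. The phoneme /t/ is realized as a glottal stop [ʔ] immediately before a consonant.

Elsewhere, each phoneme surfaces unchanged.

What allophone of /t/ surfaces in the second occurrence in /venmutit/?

[t]

/t/ (word-final) is in the target of rule 1 but the environment (immediately before a consonant) is not met → [t].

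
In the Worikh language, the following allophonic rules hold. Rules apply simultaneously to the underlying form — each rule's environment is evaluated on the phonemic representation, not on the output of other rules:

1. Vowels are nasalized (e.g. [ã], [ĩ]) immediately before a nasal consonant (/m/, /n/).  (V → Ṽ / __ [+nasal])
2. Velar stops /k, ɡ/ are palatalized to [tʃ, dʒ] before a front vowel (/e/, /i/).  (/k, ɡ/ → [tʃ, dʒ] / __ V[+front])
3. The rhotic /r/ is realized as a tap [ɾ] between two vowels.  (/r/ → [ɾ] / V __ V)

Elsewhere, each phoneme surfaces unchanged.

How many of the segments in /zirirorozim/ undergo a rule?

4

Segments that undergo a rule: /r/ → [ɾ] (rule 3); /r/ → [ɾ] (rule 3); /r/ → [ɾ] (rule 3); /i/ → [ĩ] (rule 1).
All other segments surface unchanged.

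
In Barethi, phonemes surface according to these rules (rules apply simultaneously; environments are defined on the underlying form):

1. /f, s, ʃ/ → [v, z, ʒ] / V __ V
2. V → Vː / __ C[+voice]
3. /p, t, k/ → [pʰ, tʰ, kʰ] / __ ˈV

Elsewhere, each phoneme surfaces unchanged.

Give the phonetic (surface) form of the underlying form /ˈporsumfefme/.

[ˈpʰoːrsuːmfefme]

Rule 3 applies to /p/ (word-initial: immediately before a stressed vowel) → [pʰ].
/o/ (between /p/ and /r/): before a voiced consonant, so rule 2 applies → [oː].
/r/ stays [r].
/s/ (between /r/ and /u/) is in the target of rule 1 but the environment (between two vowels) is not met → [s].
/u/ — between /s/ and /m/, before a voiced consonant — surfaces as [uː] (rule 2).
/m/ stays [m].
/f/ (between /m/ and /e/) fails the environment for rule 1, so it stays [f].
/e/ — between /f/ and /f/; rule 2 does not apply here → [e].
/f/ (between /e/ and /m/) fails the environment for rule 1, so it stays [f].
/m/ (between /f/ and /e/): no rule targets it → [m].
/e/ (word-final) fails the environment for rule 2, so it stays [e].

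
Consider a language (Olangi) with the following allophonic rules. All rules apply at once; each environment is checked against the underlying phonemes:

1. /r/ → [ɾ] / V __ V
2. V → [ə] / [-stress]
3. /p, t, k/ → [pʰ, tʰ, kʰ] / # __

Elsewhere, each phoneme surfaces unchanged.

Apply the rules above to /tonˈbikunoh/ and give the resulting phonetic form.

Rule 3 applies to /t/ (word-initial: word-initially) → [tʰ].
/o/ (between /t/ and /n/): in an unstressed syllable, so rule 2 applies → [ə].
/n/ (between /o/ and /b/): no rule targets it → [n].
/b/ (between /n/ and /i/) is unaffected → [b].
/i/ (between /b/ and /k/) fails the environment for rule 2, so it stays [i].
/k/ (between /i/ and /u/): rule 3 targets it, but not word-initially → unchanged [k].
/u/ (between /k/ and /n/) occurs in an unstressed syllable → [ə] by rule 2.
/n/ — not in any rule's target class → [n].
/o/ (between /n/ and /h/): in an unstressed syllable, so rule 2 applies → [ə].
/h/ stays [h].

[tʰənˈbikənəh]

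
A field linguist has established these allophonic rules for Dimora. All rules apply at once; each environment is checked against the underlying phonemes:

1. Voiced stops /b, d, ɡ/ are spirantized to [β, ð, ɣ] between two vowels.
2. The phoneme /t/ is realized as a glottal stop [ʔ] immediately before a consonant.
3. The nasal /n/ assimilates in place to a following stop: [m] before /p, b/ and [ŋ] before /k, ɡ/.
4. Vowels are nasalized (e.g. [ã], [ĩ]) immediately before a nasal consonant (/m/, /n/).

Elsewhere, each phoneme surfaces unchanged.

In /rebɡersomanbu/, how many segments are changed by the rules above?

3

Segments that undergo a rule: /o/ → [õ] (rule 4); /a/ → [ã] (rule 4); /n/ → [m] (rule 3).
All other segments surface unchanged.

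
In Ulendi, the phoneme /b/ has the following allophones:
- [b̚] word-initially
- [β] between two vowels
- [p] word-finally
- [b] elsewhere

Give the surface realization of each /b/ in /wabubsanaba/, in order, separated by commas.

Occurrence 1 (position 3): between two vowels → [β].
Occurrence 2 (position 5): no conditioning environment matches → elsewhere allophone [b].
Occurrence 3 (position 10): between two vowels → [β].

[β], [b], [β]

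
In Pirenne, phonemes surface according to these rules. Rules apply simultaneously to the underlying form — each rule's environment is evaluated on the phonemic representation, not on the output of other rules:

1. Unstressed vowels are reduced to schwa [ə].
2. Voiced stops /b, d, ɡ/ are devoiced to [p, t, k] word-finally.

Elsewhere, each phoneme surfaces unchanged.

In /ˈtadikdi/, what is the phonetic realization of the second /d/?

[d]

/d/ (between /k/ and /i/) fails the environment for rule 2, so it stays [d].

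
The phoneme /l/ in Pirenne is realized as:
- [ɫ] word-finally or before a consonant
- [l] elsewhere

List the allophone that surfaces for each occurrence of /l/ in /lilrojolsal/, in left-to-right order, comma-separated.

[l], [ɫ], [ɫ], [ɫ]

Occurrence 1 (position 1): no conditioning environment matches → elsewhere allophone [l].
Occurrence 2 (position 3): word-finally or before a consonant → [ɫ].
Occurrence 3 (position 8): word-finally or before a consonant → [ɫ].
Occurrence 4 (position 11): word-finally or before a consonant → [ɫ].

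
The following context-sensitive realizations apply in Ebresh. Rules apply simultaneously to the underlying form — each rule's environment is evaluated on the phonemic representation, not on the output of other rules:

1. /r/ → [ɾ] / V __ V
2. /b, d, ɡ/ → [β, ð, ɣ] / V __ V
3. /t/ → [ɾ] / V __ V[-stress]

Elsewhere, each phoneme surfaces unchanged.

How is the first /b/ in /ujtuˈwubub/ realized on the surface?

/b/ (between /u/ and /u/) occurs between two vowels → [β] by rule 2.

[β]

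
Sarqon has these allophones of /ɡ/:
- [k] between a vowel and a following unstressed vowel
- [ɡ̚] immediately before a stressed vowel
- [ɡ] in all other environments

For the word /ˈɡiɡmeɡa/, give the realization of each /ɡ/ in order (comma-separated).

Occurrence 1 (position 1): immediately before a stressed vowel → [ɡ̚].
Occurrence 2 (position 3): no conditioning environment matches → elsewhere allophone [ɡ].
Occurrence 3 (position 6): between a vowel and a following unstressed vowel → [k].

[ɡ̚], [ɡ], [k]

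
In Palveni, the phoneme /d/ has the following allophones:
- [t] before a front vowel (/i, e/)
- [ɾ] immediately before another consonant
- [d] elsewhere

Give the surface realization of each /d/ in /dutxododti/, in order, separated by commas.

Occurrence 1 (position 1): no conditioning environment matches → elsewhere allophone [d].
Occurrence 2 (position 6): no conditioning environment matches → elsewhere allophone [d].
Occurrence 3 (position 8): immediately before another consonant → [ɾ].

[d], [d], [ɾ]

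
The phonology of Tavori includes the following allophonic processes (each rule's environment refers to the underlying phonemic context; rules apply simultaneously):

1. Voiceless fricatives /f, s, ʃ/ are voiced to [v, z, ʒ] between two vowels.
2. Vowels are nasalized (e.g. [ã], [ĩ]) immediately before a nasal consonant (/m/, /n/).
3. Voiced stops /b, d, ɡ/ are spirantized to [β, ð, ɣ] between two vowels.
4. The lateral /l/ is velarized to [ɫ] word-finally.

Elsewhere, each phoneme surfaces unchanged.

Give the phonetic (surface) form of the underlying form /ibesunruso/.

[iβezũnruzo]

/i/ (word-initial) fails the environment for rule 2, so it stays [i].
/b/ (between /i/ and /e/): between two vowels, so rule 3 applies → [β].
/e/ (between /b/ and /s/): rule 2 targets it, but not before a nasal consonant → unchanged [e].
/s/ (between /e/ and /u/) occurs between two vowels → [z] by rule 1.
/u/ (between /s/ and /n/) occurs before a nasal consonant → [ũ] by rule 2.
/n/ (between /u/ and /r/) is unaffected → [n].
/r/ (between /n/ and /u/) is unaffected → [r].
/u/ (between /r/ and /s/): rule 2 targets it, but not before a nasal consonant → unchanged [u].
/s/ — between /u/ and /o/, between two vowels — surfaces as [z] (rule 1).
/o/ (word-final): rule 2 targets it, but not before a nasal consonant → unchanged [o].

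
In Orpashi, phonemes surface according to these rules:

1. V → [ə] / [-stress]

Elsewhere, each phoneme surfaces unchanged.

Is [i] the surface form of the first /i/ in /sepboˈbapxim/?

/i/ meets the environment for rule 1 (in an unstressed syllable) → [ə].
The actual realization is [ə], not [i].

No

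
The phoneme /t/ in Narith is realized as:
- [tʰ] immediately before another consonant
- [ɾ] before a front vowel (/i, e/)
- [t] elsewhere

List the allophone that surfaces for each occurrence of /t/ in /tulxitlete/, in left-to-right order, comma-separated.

Occurrence 1 (position 1): no conditioning environment matches → elsewhere allophone [t].
Occurrence 2 (position 6): immediately before another consonant → [tʰ].
Occurrence 3 (position 9): before a front vowel (/i, e/) → [ɾ].

[t], [tʰ], [ɾ]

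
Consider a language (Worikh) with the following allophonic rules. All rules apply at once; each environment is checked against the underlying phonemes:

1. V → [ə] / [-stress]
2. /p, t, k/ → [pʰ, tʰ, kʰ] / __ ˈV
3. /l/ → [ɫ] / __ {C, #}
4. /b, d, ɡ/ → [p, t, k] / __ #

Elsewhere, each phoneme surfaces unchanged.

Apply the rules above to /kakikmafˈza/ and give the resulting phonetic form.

[kəkəkməfˈza]

/k/ — word-initial; rule 2 does not apply here → [k].
/a/ — between /k/ and /k/, in an unstressed syllable — surfaces as [ə] (rule 1).
/k/ (between /a/ and /i/) fails the environment for rule 2, so it stays [k].
/i/ (between /k/ and /k/) occurs in an unstressed syllable → [ə] by rule 1.
/k/ (between /i/ and /m/) fails the environment for rule 2, so it stays [k].
/m/ (between /k/ and /a/) is unaffected → [m].
/a/ (between /m/ and /f/) occurs in an unstressed syllable → [ə] by rule 1.
/f/ (between /a/ and /z/): no rule targets it → [f].
/z/ — not in any rule's target class → [z].
/a/ (word-final): rule 1 targets it, but not in an unstressed syllable → unchanged [a].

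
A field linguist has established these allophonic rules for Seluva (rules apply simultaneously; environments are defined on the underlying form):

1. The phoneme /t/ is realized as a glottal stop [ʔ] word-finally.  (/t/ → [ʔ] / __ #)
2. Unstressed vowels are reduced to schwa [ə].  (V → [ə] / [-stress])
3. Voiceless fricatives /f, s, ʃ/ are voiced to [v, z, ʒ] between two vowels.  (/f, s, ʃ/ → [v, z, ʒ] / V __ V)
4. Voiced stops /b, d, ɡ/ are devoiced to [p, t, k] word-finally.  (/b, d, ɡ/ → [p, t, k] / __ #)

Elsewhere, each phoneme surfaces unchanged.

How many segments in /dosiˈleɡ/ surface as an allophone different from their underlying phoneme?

4

Segments that undergo a rule: /o/ → [ə] (rule 2); /s/ → [z] (rule 3); /i/ → [ə] (rule 2); /ɡ/ → [k] (rule 4).
All other segments surface unchanged.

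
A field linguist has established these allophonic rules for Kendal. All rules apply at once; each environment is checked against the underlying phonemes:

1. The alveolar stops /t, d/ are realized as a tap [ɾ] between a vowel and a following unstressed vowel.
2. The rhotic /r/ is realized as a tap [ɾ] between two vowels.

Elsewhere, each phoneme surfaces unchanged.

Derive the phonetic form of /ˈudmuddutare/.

/u/ — not in any rule's target class → [u].
/d/ (between /u/ and /m/) is in the target of rule 1 but the environment (between a vowel and a following unstressed vowel) is not met → [d].
/m/ (between /d/ and /u/) is unaffected → [m].
/u/ (between /m/ and /d/) is unaffected → [u].
/d/ — between /u/ and /d/; rule 1 does not apply here → [d].
/d/ — between /d/ and /u/; rule 1 does not apply here → [d].
/u/ (between /d/ and /t/): no rule targets it → [u].
Rule 1 applies to /t/ (between /u/ and /a/: between a vowel and a following unstressed vowel) → [ɾ].
/a/ — not in any rule's target class → [a].
/r/ (between /a/ and /e/): between two vowels, so rule 2 applies → [ɾ].
/e/ — not in any rule's target class → [e].

[ˈudmudduɾaɾe]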